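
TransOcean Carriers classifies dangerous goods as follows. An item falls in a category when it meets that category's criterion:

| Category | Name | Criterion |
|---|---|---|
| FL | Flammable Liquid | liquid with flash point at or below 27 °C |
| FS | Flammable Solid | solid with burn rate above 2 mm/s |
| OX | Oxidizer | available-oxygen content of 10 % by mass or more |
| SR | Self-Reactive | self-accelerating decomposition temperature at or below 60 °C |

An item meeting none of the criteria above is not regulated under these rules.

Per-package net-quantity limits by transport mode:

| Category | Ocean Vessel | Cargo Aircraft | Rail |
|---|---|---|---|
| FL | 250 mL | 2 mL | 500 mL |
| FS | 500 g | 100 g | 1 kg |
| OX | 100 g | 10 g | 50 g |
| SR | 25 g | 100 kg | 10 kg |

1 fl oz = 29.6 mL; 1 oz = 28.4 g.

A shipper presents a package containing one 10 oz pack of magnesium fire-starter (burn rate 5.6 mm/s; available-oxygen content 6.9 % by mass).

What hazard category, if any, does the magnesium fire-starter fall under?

The magnesium fire-starter has burn rate 5.6 mm/s, which is > 2 mm/s, so it is Category FS (Flammable Solid).

Category FS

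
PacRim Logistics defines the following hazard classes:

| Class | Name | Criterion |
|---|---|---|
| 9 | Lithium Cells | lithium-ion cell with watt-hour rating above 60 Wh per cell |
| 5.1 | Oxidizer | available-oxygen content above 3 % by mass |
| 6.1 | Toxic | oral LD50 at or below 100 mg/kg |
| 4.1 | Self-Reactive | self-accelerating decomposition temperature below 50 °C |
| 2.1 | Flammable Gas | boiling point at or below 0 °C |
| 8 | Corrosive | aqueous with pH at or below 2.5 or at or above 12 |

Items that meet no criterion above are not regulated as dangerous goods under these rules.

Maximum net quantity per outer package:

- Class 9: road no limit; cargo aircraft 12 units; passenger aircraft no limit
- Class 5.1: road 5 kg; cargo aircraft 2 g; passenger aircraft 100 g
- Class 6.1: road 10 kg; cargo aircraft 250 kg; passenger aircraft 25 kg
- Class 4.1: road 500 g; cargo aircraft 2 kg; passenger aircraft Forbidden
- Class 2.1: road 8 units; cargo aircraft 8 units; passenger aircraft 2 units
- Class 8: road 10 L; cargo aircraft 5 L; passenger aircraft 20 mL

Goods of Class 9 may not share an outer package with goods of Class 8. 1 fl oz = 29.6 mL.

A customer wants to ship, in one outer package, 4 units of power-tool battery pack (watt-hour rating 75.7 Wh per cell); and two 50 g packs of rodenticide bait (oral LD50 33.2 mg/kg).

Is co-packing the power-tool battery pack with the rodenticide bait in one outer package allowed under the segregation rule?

With watt-hour rating 75.7 Wh per cell (> 60 Wh per cell), the power-tool battery pack falls in Class 9.
With oral LD50 33.2 mg/kg (≤ 100 mg/kg), the rodenticide bait falls in Class 6.1.
No segregation rule bars Class 9 with Class 6.1.

Yes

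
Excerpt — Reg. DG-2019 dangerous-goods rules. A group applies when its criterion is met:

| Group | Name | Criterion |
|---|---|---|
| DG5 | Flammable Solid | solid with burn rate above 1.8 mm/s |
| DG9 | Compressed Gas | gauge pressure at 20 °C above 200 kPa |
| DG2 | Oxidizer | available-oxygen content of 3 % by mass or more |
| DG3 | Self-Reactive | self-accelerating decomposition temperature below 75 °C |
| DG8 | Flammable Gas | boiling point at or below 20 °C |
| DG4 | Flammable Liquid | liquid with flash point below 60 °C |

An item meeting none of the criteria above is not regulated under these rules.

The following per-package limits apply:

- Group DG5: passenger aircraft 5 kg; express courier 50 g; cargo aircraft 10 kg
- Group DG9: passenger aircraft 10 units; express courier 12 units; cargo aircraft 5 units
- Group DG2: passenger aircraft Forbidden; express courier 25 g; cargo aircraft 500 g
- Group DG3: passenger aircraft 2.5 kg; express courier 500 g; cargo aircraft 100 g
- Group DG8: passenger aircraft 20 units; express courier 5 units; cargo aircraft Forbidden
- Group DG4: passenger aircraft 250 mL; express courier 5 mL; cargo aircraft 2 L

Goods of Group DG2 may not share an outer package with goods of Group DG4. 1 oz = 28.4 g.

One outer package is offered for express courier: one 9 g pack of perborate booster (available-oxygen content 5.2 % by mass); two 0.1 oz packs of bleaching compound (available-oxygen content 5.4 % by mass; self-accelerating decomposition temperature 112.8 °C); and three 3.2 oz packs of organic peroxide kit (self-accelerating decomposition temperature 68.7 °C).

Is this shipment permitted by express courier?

Available-oxygen content 5.2 % by mass meets the Group DG2 criterion (Oxidizer), so the perborate booster is Group DG2.
The bleaching compound has available-oxygen content 5.4 % by mass, which is ≥ 3 % by mass, so it is Group DG2 (Oxidizer).
Self-accelerating decomposition temperature 68.7 °C meets the Group DG3 criterion (Self-Reactive), so the organic peroxide kit is Group DG3.
Total Group DG2: 9 g + (two 0.1 oz packs = 5.68 g) = 14.68 g.
That is within the Group DG2 express courier limit of 25 g.
Group DG3 quantity: three 3.2 oz packs = 272.64 g.
272.64 g is within the express courier limit of 500 g for Group DG3.
The segregation rule (Group DG2 with Group DG4) does not apply to Group DG2 with Group DG3.
Every hazard group is within its express courier limit and no segregation rule is violated.

Yes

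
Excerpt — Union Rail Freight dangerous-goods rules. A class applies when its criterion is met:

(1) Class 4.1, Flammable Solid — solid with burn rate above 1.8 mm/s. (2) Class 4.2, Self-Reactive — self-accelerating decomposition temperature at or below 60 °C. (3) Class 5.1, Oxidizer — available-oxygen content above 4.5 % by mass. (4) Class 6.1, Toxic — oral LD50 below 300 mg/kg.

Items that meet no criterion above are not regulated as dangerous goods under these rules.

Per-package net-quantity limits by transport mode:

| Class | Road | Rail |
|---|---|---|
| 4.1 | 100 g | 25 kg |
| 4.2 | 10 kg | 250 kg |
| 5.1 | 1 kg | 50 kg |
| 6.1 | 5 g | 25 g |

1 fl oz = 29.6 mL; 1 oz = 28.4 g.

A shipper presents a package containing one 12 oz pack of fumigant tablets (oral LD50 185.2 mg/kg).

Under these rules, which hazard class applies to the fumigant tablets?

Class 6.1

Fumigant tablets: oral LD50 185.2 mg/kg < 300 mg/kg → Class 6.1 (Toxic).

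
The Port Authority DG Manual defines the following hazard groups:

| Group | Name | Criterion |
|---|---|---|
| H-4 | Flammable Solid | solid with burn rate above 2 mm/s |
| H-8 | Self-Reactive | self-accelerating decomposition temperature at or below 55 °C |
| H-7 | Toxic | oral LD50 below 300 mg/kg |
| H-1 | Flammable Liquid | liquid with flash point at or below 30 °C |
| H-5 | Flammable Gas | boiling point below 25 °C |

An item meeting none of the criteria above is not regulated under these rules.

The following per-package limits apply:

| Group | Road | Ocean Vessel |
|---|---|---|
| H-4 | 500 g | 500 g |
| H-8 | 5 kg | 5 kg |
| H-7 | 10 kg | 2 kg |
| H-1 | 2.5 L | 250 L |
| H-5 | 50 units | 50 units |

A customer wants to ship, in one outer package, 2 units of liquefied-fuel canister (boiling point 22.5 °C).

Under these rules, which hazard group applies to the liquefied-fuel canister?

With boiling point 22.5 °C (< 25 °C), the liquefied-fuel canister falls in Group H-5.

Group H-5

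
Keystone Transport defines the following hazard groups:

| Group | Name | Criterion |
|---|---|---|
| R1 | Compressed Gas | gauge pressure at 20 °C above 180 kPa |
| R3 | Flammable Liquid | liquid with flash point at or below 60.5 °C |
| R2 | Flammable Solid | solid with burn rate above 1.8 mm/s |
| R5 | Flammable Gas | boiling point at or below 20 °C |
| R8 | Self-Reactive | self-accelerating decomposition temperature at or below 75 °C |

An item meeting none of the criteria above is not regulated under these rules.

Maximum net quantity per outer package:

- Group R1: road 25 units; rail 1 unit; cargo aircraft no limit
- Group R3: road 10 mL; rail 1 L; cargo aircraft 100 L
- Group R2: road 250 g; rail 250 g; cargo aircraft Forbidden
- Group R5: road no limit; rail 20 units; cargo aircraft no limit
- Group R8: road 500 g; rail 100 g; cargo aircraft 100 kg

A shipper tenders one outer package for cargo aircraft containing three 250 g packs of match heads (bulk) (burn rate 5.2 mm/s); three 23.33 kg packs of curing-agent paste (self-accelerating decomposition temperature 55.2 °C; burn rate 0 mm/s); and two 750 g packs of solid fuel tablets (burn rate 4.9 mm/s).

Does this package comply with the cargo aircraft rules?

No

Match heads (bulk): burn rate 5.2 mm/s > 1.8 mm/s → Group R2 (Flammable Solid).
With self-accelerating decomposition temperature 55.2 °C (≤ 75 °C), the curing-agent paste falls in Group R8.
The solid fuel tablets have burn rate 4.9 mm/s, which is > 1.8 mm/s, so they are Group R2 (Flammable Solid).
Total Group R2: (three 250 g packs = 750 g) + (two 750 g packs = 1.5 kg) = 2.25 kg.
By cargo aircraft, Group R2 is Forbidden regardless of quantity.
Group R8 quantity: three 23.33 kg packs = 69.99 kg.
That is within the Group R8 cargo aircraft limit of 100 kg.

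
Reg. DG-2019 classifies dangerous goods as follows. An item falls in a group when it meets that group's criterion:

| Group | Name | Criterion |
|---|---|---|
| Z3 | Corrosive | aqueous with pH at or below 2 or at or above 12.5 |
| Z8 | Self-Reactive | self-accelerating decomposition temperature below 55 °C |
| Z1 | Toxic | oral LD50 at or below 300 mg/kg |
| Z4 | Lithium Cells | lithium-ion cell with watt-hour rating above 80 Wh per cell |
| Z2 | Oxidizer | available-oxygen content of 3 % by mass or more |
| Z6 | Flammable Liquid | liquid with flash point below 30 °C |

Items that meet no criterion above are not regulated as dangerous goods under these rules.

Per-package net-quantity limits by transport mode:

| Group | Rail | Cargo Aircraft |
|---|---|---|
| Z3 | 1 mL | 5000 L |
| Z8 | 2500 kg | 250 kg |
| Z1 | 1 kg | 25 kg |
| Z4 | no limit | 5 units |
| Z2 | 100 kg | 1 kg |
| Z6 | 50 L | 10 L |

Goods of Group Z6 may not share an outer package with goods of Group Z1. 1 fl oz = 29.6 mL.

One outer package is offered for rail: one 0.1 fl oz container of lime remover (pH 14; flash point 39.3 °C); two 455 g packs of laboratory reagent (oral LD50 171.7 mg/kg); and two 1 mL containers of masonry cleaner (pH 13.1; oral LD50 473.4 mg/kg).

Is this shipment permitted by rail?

No

Lime remover: pH 14 ≥ 12.5 → Group Z3 (Corrosive).
Oral LD50 171.7 mg/kg meets the Group Z1 criterion (Toxic), so the laboratory reagent is Group Z1.
pH 13.1 meets the Group Z3 criterion (Corrosive), so the masonry cleaner is Group Z3.
Group Z3 net quantity: (one 0.1 fl oz container = 2.96 mL) + (two 1 mL containers = 2 mL) = 4.96 mL.
That exceeds the Group Z3 rail limit of 1 mL.
Group Z1 quantity: two 455 g packs = 910 g.
That is within the Group Z1 rail limit of 1 kg.
The segregation rule (Group Z6 with Group Z1) does not apply to Group Z3 with Group Z1.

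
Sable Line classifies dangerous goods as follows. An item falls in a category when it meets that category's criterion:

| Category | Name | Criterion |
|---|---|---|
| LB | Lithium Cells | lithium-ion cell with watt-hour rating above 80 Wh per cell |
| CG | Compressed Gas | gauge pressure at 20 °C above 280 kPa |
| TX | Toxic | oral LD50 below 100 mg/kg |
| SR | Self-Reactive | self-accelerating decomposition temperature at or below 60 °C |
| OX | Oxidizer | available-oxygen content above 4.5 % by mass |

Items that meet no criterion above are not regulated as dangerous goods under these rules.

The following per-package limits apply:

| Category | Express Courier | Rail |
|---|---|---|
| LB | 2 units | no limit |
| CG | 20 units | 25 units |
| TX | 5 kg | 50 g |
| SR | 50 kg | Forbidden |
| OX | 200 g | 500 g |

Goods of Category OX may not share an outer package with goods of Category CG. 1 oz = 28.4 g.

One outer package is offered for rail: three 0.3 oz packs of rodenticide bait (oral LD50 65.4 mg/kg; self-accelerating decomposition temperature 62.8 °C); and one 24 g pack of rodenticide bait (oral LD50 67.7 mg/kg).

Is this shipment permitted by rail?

Rodenticide bait: oral LD50 65.4 mg/kg < 100 mg/kg → Category TX (Toxic).
With oral LD50 67.7 mg/kg (< 100 mg/kg), the rodenticide bait falls in Category TX.
Category TX net quantity: (three 0.3 oz packs = 25.56 g) + 24 g = 49.56 g.
49.56 g is within the rail limit of 50 g for Category TX.

Yes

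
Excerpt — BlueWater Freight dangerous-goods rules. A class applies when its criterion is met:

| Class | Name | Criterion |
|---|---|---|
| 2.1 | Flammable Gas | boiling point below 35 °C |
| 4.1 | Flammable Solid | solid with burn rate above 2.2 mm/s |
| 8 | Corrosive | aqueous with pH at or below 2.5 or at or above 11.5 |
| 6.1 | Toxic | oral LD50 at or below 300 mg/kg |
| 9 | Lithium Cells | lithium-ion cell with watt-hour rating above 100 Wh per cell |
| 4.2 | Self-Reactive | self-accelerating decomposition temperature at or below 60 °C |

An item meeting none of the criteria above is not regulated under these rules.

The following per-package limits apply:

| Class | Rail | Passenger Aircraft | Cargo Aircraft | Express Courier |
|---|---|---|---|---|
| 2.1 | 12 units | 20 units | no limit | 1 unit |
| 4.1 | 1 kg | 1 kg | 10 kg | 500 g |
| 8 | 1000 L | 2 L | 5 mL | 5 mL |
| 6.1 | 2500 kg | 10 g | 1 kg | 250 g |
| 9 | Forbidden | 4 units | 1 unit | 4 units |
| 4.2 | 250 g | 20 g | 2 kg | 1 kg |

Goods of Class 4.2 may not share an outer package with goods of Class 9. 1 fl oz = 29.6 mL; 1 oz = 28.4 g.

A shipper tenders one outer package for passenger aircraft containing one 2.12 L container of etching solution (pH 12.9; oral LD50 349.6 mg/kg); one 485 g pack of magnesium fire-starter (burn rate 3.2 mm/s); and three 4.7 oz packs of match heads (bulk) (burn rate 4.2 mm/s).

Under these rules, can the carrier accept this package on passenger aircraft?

No

With pH 12.9 (≥ 11.5), the etching solution falls in Class 8.
Magnesium fire-starter: burn rate 3.2 mm/s > 2.2 mm/s → Class 4.1 (Flammable Solid).
The match heads (bulk) have burn rate 4.2 mm/s, which is > 2.2 mm/s, so they are Class 4.1 (Flammable Solid).
Class 8 quantity: 2.12 L.
That exceeds the Class 8 passenger aircraft limit of 2 L.
Total Class 4.1: 485 g + (three 4.7 oz packs = 400.44 g) = 885.44 g.
885.44 g ≤ 1 kg (passenger aircraft limit, Class 4.1) — within limit.
The segregation rule (Class 4.2 with Class 9) does not apply to Class 8 with Class 4.1.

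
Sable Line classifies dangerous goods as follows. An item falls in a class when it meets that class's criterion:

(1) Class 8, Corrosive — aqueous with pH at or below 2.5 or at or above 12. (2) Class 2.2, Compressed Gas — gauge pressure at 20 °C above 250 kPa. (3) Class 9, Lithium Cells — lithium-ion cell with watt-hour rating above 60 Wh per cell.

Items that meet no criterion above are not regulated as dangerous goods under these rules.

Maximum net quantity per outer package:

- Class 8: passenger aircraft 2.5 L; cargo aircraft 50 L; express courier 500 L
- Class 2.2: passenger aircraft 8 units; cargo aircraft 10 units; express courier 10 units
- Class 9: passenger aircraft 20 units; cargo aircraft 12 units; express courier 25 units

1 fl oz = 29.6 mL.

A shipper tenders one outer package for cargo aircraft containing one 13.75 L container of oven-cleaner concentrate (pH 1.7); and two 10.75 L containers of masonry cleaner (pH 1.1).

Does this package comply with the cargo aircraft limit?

Oven-cleaner concentrate: pH 1.7 ≤ 2.5 → Class 8 (Corrosive).
The masonry cleaner has pH 1.1, which is ≤ 2.5, so it is Class 8 (Corrosive).
Class 8 net quantity: 13.75 L + (two 10.75 L containers = 21.5 L) = 35.25 L.
35.25 L is within the cargo aircraft limit of 50 L for Class 8.

Yes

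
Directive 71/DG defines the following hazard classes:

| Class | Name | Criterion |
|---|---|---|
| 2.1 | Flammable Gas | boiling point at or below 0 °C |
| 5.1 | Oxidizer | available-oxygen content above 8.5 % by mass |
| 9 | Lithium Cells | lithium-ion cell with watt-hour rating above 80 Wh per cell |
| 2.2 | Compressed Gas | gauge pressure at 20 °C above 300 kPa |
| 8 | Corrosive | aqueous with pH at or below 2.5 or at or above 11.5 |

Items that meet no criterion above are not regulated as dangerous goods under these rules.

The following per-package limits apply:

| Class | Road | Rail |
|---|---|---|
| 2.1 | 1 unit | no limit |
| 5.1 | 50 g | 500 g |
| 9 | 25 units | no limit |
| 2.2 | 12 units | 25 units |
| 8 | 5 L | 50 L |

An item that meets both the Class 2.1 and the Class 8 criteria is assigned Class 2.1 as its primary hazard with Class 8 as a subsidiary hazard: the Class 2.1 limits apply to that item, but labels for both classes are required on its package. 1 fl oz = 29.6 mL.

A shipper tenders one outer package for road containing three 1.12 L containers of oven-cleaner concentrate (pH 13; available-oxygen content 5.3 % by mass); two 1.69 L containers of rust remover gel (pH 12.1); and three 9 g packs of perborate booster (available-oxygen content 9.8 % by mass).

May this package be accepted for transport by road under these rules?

The oven-cleaner concentrate has pH 13, which is ≥ 11.5, so it is Class 8 (Corrosive).
The rust remover gel has pH 12.1, which is ≥ 11.5, so it is Class 8 (Corrosive).
The perborate booster has available-oxygen content 9.8 % by mass, which is > 8.5 % by mass, so it is Class 5.1 (Oxidizer).
Class 8 net quantity: (three 1.12 L containers = 3.36 L) + (two 1.69 L containers = 3.38 L) = 6.74 L.
That exceeds the Class 8 road limit of 5 L.
Class 5.1 quantity: three 9 g packs = 27 g.
27 g is within the road limit of 50 g for Class 5.1.

No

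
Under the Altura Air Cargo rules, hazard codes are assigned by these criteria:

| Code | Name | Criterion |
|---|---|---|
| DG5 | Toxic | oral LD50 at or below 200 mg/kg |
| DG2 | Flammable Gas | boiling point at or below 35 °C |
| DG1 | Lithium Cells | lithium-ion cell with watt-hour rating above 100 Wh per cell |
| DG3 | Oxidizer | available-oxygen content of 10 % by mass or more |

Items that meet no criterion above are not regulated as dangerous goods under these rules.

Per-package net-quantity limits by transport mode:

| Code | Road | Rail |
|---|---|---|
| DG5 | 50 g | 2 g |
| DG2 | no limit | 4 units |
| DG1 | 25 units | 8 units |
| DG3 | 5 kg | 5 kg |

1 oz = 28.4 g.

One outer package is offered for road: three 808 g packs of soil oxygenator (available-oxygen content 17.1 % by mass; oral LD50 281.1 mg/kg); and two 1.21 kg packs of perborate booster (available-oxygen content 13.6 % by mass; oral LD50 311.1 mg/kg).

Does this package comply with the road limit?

Yes

Soil oxygenator: available-oxygen content 17.1 % by mass ≥ 10 % by mass → Code DG3 (Oxidizer).
The perborate booster has available-oxygen content 13.6 % by mass, which is ≥ 10 % by mass, so it is Code DG3 (Oxidizer).
Total Code DG3: (three 808 g packs = 2.424 kg) + (two 1.21 kg packs = 2.42 kg) = 4.844 kg.
4.844 kg ≤ 5 kg (road limit, Code DG3) — within limit.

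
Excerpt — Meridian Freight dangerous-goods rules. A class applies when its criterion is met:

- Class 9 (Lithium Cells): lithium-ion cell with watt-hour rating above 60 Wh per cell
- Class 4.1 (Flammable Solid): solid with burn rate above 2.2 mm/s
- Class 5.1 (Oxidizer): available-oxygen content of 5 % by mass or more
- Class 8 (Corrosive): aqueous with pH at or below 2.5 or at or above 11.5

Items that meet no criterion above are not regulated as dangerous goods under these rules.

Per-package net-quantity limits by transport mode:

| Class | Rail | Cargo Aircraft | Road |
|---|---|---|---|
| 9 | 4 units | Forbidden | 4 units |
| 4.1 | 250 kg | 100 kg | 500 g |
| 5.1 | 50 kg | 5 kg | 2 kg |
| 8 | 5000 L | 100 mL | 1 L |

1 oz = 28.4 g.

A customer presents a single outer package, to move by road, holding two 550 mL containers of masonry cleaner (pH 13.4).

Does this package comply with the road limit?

No

With pH 13.4 (≥ 11.5), the masonry cleaner falls in Class 8.
Class 8 quantity: two 550 mL containers = 1.1 L.
1.1 L exceeds the road limit of 1 L for Class 8.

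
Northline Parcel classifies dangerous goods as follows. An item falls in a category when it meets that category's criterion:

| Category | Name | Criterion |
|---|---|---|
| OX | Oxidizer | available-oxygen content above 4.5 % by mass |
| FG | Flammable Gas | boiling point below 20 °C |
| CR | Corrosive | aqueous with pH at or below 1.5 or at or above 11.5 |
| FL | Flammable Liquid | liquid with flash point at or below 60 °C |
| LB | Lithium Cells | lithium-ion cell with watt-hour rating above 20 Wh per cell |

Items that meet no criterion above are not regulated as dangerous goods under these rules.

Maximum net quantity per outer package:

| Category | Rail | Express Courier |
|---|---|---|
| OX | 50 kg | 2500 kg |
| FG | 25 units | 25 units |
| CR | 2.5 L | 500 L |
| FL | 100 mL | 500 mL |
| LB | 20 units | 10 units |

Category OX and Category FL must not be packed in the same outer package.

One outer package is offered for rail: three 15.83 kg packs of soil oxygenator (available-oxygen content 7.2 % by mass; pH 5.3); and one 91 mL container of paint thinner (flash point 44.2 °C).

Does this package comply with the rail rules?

With available-oxygen content 7.2 % by mass (> 4.5 % by mass), the soil oxygenator falls in Category OX.
Flash point 44.2 °C meets the Category FL criterion (Flammable Liquid), so the paint thinner is Category FL.
Category OX quantity: three 15.83 kg packs = 47.49 kg.
47.49 kg is within the rail limit of 50 kg for Category OX.
Category FL quantity: 91 mL.
91 mL is within the rail limit of 100 mL for Category FL.
Category OX and Category FL may not share an outer package.

No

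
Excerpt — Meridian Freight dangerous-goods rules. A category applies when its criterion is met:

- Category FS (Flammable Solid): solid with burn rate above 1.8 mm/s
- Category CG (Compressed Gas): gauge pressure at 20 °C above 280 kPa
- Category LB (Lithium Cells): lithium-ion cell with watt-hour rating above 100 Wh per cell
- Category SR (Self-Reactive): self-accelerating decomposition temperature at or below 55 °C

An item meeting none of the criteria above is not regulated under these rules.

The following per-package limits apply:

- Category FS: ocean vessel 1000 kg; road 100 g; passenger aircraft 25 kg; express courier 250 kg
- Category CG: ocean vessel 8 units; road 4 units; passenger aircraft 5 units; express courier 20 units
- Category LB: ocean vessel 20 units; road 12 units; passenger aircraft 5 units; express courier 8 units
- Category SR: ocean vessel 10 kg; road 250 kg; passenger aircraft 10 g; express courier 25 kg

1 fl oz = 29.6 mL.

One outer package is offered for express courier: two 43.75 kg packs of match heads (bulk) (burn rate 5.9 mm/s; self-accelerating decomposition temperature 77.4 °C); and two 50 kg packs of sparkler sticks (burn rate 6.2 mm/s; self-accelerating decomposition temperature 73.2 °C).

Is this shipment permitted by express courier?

The match heads (bulk) have burn rate 5.9 mm/s, which is > 1.8 mm/s, so they are Category FS (Flammable Solid).
Sparkler sticks: burn rate 6.2 mm/s > 1.8 mm/s → Category FS (Flammable Solid).
Category FS net quantity: (two 43.75 kg packs = 87.5 kg) + (two 50 kg packs = 100 kg) = 187.5 kg.
187.5 kg ≤ 250 kg (express courier limit, Category FS) — within limit.

Yes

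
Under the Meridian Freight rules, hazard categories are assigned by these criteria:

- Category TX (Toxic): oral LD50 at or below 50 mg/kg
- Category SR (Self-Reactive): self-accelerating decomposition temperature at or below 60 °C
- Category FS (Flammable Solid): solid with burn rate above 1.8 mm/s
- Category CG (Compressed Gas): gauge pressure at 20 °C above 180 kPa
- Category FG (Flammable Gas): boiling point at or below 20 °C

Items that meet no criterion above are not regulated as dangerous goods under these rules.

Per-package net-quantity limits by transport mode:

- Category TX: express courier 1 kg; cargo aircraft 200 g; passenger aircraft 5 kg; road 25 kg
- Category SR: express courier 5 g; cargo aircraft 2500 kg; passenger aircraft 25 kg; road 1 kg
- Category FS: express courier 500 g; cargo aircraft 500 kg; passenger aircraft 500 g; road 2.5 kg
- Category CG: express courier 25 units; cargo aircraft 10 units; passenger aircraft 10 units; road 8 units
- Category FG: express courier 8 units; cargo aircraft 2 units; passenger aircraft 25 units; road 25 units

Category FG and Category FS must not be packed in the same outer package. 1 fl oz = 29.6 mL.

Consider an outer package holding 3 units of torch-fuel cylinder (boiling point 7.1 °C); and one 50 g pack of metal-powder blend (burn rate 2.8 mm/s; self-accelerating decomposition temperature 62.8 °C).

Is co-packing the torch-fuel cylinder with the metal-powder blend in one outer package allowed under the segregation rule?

With boiling point 7.1 °C (≤ 20 °C), the torch-fuel cylinder falls in Category FG.
The metal-powder blend has burn rate 2.8 mm/s, which is > 1.8 mm/s, so it is Category FS (Flammable Solid).
Category FG and Category FS may not share an outer package.

No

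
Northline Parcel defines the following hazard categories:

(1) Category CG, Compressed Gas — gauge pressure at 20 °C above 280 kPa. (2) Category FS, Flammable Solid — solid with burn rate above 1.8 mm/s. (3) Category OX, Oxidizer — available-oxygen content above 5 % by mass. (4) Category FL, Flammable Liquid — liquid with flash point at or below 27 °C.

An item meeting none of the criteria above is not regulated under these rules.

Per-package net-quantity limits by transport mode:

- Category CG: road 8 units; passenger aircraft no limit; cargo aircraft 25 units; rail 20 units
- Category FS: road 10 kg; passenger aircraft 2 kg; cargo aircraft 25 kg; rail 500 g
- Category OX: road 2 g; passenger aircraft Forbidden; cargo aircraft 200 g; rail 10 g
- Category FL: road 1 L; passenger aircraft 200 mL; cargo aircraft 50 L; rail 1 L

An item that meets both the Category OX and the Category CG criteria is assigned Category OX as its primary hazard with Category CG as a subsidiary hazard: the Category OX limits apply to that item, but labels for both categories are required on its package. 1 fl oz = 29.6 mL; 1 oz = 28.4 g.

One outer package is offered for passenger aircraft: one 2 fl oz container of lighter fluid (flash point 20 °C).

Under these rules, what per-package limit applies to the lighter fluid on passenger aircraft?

200 mL

Flash point 20 °C meets the Category FL criterion (Flammable Liquid), so the lighter fluid is Category FL.
The passenger aircraft limit for Category FL is 200 mL.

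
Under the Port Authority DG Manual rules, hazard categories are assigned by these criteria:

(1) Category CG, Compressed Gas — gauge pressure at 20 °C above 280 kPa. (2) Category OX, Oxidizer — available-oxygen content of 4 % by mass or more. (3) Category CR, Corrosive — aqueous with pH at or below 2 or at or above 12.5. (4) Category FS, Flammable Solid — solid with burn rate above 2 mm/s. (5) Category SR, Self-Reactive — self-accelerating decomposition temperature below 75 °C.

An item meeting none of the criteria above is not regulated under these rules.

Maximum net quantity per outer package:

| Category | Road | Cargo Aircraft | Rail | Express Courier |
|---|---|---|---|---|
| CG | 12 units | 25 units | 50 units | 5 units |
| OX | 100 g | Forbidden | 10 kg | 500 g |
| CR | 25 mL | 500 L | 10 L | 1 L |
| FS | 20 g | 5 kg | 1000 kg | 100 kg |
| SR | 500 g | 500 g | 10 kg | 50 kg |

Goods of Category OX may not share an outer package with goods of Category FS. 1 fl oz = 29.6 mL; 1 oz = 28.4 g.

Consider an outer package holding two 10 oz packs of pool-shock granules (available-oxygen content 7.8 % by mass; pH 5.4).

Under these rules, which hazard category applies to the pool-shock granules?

With available-oxygen content 7.8 % by mass (≥ 4 % by mass), the pool-shock granules fall in Category OX.

Category OX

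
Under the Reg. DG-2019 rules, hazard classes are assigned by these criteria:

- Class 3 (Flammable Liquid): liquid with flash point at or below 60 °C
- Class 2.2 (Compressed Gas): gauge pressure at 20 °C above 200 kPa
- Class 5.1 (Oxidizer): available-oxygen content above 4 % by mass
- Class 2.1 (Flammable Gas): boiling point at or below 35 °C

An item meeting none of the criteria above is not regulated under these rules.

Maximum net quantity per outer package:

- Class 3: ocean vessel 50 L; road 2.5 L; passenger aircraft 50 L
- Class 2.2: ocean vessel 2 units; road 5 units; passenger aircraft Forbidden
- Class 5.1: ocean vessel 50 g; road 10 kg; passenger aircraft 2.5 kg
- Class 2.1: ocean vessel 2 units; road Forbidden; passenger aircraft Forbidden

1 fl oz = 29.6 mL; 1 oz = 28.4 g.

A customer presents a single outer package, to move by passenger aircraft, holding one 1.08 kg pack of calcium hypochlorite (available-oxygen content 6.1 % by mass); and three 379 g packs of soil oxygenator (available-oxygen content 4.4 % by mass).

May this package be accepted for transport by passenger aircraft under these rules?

With available-oxygen content 6.1 % by mass (> 4 % by mass), the calcium hypochlorite falls in Class 5.1.
Available-oxygen content 4.4 % by mass meets the Class 5.1 criterion (Oxidizer), so the soil oxygenator is Class 5.1.
Class 5.1 net quantity: 1.08 kg + (three 379 g packs = 1.137 kg) = 2.217 kg.
That is within the Class 5.1 passenger aircraft limit of 2.5 kg.

Yes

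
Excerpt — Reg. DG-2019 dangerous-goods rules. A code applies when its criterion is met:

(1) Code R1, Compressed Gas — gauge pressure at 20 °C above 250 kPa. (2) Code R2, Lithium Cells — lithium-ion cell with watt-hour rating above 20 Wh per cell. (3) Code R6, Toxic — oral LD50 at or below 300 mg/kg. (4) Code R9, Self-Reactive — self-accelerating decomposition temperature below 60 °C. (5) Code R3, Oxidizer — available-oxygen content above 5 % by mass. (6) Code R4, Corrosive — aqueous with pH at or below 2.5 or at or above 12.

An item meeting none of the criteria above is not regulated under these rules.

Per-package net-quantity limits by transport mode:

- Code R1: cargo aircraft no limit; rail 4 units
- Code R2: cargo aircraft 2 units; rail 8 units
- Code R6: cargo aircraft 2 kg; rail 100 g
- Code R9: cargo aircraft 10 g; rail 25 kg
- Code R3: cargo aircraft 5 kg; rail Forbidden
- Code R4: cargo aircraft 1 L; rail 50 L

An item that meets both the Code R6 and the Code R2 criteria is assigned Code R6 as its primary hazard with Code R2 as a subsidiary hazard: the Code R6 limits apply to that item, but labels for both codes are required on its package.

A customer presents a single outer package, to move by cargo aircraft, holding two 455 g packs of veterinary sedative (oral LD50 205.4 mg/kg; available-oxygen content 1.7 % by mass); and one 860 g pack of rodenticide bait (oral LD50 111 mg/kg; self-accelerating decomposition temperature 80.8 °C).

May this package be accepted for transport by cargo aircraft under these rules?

Yes

Veterinary sedative: oral LD50 205.4 mg/kg ≤ 300 mg/kg → Code R6 (Toxic).
Oral LD50 111 mg/kg meets the Code R6 criterion (Toxic), so the rodenticide bait is Code R6.
Code R6 net quantity: (two 455 g packs = 910 g) + 860 g = 1.77 kg.
1.77 kg is within the cargo aircraft limit of 2 kg for Code R6.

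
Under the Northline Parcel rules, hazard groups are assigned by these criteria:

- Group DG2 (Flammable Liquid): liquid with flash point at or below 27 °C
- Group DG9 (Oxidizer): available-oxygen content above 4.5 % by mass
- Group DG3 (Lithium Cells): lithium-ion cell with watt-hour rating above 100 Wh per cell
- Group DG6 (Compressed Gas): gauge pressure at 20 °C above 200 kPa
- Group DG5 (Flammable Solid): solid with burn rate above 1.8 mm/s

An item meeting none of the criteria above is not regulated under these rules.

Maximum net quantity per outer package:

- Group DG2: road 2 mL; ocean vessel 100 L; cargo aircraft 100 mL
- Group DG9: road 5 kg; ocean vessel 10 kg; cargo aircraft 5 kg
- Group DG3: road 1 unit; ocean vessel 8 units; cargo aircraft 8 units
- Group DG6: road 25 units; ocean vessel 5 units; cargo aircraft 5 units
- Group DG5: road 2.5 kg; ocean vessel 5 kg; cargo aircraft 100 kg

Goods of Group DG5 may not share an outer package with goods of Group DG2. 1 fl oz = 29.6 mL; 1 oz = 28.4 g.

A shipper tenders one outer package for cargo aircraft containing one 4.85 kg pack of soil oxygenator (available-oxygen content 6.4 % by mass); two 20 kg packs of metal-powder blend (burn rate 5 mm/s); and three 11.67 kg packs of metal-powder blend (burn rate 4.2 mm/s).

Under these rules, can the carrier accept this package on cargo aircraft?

With available-oxygen content 6.4 % by mass (> 4.5 % by mass), the soil oxygenator falls in Group DG9.
Metal-powder blend: burn rate 5 mm/s > 1.8 mm/s → Group DG5 (Flammable Solid).
Metal-powder blend: burn rate 4.2 mm/s > 1.8 mm/s → Group DG5 (Flammable Solid).
Total Group DG5: (two 20 kg packs = 40 kg) + (three 11.67 kg packs = 35.01 kg) = 75.01 kg.
75.01 kg is within the cargo aircraft limit of 100 kg for Group DG5.
Group DG9 quantity: 4.85 kg.
That is within the Group DG9 cargo aircraft limit of 5 kg.
The segregation rule (Group DG5 with Group DG2) does not apply to Group DG5 with Group DG9.
Every hazard group is within its cargo aircraft limit and no segregation rule is violated.

Yes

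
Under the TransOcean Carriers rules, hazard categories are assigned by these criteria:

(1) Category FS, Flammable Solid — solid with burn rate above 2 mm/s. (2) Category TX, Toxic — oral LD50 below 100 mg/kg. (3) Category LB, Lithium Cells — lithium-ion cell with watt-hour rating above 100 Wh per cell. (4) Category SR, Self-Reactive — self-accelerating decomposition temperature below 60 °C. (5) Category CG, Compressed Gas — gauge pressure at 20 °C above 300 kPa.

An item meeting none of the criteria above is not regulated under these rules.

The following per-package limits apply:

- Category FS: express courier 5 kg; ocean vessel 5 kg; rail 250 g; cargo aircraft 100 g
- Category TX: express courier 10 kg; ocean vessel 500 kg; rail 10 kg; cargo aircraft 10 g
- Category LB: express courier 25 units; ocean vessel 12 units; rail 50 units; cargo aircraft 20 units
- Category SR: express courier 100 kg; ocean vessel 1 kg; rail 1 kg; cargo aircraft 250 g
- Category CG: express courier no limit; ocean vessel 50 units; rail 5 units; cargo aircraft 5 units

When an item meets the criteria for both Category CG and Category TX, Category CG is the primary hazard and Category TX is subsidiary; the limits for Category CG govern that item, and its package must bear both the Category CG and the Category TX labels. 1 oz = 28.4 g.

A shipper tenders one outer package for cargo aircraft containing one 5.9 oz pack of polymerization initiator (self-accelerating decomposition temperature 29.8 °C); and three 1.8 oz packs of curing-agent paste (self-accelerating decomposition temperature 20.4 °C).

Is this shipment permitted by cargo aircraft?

No

Polymerization initiator: self-accelerating decomposition temperature 29.8 °C < 60 °C → Category SR (Self-Reactive).
Curing-agent paste: self-accelerating decomposition temperature 20.4 °C < 60 °C → Category SR (Self-Reactive).
Category SR net quantity: (one 5.9 oz pack = 167.56 g) + (three 1.8 oz packs = 153.36 g) = 320.92 g.
320.92 g > 250 g (cargo aircraft limit, Category SR) — over the limit.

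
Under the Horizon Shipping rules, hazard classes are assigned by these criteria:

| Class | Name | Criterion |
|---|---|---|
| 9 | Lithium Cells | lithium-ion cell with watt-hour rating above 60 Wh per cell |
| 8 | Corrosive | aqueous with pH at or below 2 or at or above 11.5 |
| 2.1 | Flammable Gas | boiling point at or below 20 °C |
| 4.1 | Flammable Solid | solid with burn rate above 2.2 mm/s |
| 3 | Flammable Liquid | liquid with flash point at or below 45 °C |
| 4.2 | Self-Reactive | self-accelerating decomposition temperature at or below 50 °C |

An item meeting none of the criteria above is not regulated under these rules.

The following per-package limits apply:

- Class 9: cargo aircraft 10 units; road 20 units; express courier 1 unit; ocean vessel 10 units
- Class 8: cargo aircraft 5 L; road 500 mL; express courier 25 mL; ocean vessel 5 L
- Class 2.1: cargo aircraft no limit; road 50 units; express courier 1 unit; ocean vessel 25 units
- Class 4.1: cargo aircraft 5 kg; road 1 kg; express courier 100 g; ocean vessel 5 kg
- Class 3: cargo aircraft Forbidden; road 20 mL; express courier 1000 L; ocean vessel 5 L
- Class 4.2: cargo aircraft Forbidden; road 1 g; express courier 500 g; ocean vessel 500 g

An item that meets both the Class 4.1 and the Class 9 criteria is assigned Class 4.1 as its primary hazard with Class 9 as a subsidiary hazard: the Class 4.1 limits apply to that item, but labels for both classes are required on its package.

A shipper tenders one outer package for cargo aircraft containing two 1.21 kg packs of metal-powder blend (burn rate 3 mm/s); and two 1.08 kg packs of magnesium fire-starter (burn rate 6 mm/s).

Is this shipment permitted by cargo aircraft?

The metal-powder blend has burn rate 3 mm/s, which is > 2.2 mm/s, so it is Class 4.1 (Flammable Solid).
Burn rate 6 mm/s meets the Class 4.1 criterion (Flammable Solid), so the magnesium fire-starter is Class 4.1.
Class 4.1 net quantity: (two 1.21 kg packs = 2.42 kg) + (two 1.08 kg packs = 2.16 kg) = 4.58 kg.
4.58 kg is within the cargo aircraft limit of 5 kg for Class 4.1.

Yes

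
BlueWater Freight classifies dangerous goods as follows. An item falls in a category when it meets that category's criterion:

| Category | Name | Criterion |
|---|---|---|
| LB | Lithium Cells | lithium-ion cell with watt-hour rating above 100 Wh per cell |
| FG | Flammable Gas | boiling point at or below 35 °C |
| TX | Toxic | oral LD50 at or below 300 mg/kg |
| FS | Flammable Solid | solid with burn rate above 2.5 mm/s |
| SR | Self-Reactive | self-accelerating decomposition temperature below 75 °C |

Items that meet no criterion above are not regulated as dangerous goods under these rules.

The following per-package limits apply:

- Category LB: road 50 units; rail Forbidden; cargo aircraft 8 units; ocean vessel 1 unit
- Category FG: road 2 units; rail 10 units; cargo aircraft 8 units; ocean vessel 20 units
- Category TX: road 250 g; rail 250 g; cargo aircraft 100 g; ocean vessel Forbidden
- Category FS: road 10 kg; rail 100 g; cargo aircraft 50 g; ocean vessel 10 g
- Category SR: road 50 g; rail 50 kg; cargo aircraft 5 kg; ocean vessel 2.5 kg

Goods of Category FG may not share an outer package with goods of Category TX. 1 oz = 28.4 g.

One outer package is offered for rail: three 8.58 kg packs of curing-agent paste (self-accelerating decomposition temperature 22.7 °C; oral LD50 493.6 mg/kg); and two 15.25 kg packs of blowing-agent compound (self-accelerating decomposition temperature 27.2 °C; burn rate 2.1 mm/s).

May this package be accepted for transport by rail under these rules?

Curing-agent paste: self-accelerating decomposition temperature 22.7 °C < 75 °C → Category SR (Self-Reactive).
Blowing-agent compound: self-accelerating decomposition temperature 27.2 °C < 75 °C → Category SR (Self-Reactive).
Total Category SR: (three 8.58 kg packs = 25.74 kg) + (two 15.25 kg packs = 30.5 kg) = 56.24 kg.
56.24 kg > 50 kg (rail limit, Category SR) — over the limit.

No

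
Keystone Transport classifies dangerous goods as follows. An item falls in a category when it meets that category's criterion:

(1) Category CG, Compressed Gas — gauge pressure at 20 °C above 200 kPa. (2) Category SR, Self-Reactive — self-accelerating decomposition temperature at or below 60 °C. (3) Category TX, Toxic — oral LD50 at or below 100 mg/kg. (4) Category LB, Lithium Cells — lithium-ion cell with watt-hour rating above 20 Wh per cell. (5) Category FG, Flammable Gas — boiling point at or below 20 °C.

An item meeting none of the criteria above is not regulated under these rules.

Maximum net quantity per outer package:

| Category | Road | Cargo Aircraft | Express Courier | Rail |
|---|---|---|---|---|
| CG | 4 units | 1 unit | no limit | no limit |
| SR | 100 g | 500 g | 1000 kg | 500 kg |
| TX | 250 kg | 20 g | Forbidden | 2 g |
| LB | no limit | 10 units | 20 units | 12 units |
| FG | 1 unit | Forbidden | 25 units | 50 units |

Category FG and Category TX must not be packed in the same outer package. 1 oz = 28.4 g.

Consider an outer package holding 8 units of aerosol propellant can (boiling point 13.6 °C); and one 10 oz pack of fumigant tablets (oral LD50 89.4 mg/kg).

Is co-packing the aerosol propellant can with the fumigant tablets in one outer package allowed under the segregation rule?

The aerosol propellant can has boiling point 13.6 °C, which is ≤ 20 °C, so it is Category FG (Flammable Gas).
With oral LD50 89.4 mg/kg (≤ 100 mg/kg), the fumigant tablets fall in Category TX.
Category FG and Category TX may not share an outer package.

No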